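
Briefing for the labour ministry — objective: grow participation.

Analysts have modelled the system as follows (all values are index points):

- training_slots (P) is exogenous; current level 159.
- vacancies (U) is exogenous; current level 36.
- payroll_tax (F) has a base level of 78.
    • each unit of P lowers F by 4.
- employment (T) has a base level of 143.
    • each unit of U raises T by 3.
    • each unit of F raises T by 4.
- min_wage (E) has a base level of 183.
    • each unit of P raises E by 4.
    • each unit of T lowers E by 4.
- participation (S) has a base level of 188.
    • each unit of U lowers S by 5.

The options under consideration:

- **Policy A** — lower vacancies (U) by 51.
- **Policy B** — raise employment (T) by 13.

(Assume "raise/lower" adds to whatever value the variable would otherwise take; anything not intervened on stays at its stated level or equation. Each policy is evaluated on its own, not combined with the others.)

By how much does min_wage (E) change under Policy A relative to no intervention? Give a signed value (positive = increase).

612

Baseline:
  P = 159
  U = 36
  F = 78 − 4·159 = -558
  T = 143 + 3·36 + 4·(-558) = -1981
  E = 183 + 4·159 − 4·(-1981) = 8743
Policy A (U − 51):
  P = 159
  U = 36 − 51 = -15
  F = 78 − 4·159 = -558
  T = 143 + 3·(-15) + 4·(-558) = -2134
  E = 183 + 4·159 − 4·(-2134) = 9355
Change in E: 9355 − 8743 = 612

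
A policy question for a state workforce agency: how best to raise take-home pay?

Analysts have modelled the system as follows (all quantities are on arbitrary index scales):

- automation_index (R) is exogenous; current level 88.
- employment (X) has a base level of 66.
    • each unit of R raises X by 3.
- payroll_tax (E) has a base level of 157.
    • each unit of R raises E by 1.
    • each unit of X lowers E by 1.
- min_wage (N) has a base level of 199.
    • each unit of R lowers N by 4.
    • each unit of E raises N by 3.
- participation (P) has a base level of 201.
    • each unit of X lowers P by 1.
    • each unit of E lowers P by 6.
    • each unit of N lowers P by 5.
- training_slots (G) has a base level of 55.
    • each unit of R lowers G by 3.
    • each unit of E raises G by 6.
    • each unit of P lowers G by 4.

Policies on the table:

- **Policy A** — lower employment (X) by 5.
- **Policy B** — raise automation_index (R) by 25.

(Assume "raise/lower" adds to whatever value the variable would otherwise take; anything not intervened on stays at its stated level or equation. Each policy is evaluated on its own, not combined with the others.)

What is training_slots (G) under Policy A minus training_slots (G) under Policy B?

6705

Policy A (X − 5):
  R = 88
  X = 66 + 3·88 (−5 from intervention) = 325
  E = 157 + 88 − 325 = -80
  N = 199 − 4·88 + 3·(-80) = -393
  P = 201 − 325 − 6·(-80) − 5·(-393) = 2321
  G = 55 − 3·88 + 6·(-80) − 4·2321 = -9973
Policy B (R + 25):
  R = 88 + 25 = 113
  X = 66 + 3·113 = 405
  E = 157 + 113 − 405 = -135
  N = 199 − 4·113 + 3·(-135) = -658
  P = 201 − 405 − 6·(-135) − 5·(-658) = 3896
  G = 55 − 3·113 + 6·(-135) − 4·3896 = -16678
G: -9973 − (-16678) = 6705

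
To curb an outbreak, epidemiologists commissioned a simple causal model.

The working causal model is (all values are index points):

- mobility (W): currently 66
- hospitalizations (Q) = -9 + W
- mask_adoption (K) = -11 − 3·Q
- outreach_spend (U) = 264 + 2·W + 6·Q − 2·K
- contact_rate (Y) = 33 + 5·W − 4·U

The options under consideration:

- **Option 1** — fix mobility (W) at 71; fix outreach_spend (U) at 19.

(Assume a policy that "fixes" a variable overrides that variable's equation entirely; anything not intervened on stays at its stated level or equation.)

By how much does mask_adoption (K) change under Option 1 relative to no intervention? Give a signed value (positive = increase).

-15

Baseline:
  W = 66
  Q = -9 + 66 = 57
  K = -11 − 3·57 = -182
Option 1 (W := 71, U := 19):
  W = 71
  Q = -9 + 71 = 62
  K = -11 − 3·62 = -197
Change in K: -197 − (-182) = -15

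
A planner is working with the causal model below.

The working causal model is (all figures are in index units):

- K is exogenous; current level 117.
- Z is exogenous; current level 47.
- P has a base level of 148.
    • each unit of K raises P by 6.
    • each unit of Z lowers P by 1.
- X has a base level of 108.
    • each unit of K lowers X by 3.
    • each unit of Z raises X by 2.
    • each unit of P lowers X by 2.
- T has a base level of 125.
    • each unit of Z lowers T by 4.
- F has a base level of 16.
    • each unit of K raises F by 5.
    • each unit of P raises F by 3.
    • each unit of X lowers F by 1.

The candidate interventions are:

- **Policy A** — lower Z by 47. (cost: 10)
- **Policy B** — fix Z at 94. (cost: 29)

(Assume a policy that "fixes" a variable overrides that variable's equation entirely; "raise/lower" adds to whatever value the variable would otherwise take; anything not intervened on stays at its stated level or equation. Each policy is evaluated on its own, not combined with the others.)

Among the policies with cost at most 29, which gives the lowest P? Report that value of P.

Policy A (Z − 47):
  K = 117
  Z = 47 − 47 = 0
  P = 148 + 6·117 − 0 = 850
Policy B (Z := 94):
  K = 117
  Z = 94
  P = 148 + 6·117 − 94 = 756
Comparing — Policy A: P=850, Policy B: P=756. Lowest is 756 (Policy B).

756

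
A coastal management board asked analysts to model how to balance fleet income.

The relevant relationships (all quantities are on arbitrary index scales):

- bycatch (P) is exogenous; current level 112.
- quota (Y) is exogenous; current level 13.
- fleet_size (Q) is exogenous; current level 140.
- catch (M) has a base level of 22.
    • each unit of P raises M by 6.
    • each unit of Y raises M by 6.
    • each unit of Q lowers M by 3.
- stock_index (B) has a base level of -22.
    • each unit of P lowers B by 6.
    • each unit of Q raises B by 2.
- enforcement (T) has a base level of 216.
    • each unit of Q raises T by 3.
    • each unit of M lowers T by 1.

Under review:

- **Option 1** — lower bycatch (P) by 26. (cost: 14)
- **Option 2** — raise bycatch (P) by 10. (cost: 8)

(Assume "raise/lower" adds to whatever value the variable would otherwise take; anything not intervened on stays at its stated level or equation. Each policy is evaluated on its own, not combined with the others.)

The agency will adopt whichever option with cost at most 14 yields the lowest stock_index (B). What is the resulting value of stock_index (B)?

Option 1 (P − 26):
  P = 112 − 26 = 86
  Q = 140
  B = -22 − 6·86 + 2·140 = -258
Option 2 (P + 10):
  P = 112 + 10 = 122
  Q = 140
  B = -22 − 6·122 + 2·140 = -474
Comparing — Option 1: B=-258, Option 2: B=-474. Lowest is -474 (Option 2).

-474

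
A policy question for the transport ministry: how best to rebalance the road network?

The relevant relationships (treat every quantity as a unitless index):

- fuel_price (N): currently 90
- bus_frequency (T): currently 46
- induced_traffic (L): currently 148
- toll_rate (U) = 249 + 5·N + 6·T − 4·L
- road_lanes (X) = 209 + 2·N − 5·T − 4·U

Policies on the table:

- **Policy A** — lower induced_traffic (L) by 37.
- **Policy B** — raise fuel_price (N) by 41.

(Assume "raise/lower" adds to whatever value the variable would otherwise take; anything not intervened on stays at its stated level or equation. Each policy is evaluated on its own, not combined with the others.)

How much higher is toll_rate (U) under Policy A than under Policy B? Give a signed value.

Policy A (L − 37):
  N = 90
  T = 46
  L = 148 − 37 = 111
  U = 249 + 5·90 + 6·46 − 4·111 = 531
Policy B (N + 41):
  N = 90 + 41 = 131
  T = 46
  L = 148
  U = 249 + 5·131 + 6·46 − 4·148 = 588
U: 531 − 588 = -57

-57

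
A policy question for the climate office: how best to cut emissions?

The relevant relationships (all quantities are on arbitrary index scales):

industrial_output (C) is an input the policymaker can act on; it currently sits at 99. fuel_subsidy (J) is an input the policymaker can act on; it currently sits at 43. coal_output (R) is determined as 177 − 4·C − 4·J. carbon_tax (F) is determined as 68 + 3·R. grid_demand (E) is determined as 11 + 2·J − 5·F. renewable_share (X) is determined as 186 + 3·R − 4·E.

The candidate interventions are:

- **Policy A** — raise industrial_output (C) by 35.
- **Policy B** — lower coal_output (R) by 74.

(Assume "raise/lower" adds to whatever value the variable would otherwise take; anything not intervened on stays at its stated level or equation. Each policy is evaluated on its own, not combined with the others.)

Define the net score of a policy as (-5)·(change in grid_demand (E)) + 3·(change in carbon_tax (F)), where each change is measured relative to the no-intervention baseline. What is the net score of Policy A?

Baseline:
  C = 99
  J = 43
  R = 177 − 4·99 − 4·43 = -391
  F = 68 + 3·(-391) = -1105
  E = 11 + 2·43 − 5·(-1105) = 5622
Policy A (C + 35):
  C = 99 + 35 = 134
  J = 43
  R = 177 − 4·134 − 4·43 = -531
  F = 68 + 3·(-531) = -1525
  E = 11 + 2·43 − 5·(-1525) = 7722
ΔE = 7722 − 5622 = 2100; ΔF = -1525 − (-1105) = -420
Score = (-5)·2100 + 3·(-420) = -11760

-11760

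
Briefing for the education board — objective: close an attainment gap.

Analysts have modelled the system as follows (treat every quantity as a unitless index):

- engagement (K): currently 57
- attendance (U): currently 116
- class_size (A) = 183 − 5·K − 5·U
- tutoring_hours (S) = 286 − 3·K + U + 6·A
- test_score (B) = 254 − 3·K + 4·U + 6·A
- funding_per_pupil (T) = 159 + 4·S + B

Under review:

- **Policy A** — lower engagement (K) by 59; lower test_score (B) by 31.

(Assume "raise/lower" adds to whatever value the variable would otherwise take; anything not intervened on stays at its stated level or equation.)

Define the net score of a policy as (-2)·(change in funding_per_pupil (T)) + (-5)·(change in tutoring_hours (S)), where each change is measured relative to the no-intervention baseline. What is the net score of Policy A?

Baseline:
  K = 57
  U = 116
  A = 183 − 5·57 − 5·116 = -682
  S = 286 − 3·57 + 116 + 6·(-682) = -3861
  B = 254 − 3·57 + 4·116 + 6·(-682) = -3545
  T = 159 + 4·(-3861) + (-3545) = -18830
Policy A (K − 59, B − 31):
  K = 57 − 59 = -2
  U = 116
  A = 183 − 5·(-2) − 5·116 = -387
  S = 286 − 3·(-2) + 116 + 6·(-387) = -1914
  B = 254 − 3·(-2) + 4·116 + 6·(-387) (−31 from intervention) = -1629
  T = 159 + 4·(-1914) + (-1629) = -9126
ΔT = -9126 − (-18830) = 9704; ΔS = -1914 − (-3861) = 1947
Score = (-2)·9704 + (-5)·1947 = -29143

-29143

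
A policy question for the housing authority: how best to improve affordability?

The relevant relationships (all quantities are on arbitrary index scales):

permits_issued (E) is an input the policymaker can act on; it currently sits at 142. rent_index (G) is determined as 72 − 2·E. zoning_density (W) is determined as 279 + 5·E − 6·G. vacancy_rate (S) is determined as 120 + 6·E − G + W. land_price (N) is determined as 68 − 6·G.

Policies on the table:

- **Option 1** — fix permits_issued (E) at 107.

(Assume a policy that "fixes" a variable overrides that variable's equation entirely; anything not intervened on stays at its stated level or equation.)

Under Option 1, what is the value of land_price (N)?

920

Option 1 (E := 107):
  E = 107
  G = 72 − 2·107 = -142
  N = 68 − 6·(-142) = 920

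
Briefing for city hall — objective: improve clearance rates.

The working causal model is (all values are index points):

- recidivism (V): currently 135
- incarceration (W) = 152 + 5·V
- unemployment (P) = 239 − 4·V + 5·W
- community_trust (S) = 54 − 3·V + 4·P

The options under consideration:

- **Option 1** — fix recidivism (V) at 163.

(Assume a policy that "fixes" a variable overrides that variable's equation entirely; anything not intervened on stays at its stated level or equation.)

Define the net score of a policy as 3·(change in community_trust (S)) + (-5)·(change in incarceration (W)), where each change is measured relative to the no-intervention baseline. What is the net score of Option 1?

Baseline:
  V = 135
  W = 152 + 5·135 = 827
  P = 239 − 4·135 + 5·827 = 3834
  S = 54 − 3·135 + 4·3834 = 14985
Option 1 (V := 163):
  V = 163
  W = 152 + 5·163 = 967
  P = 239 − 4·163 + 5·967 = 4422
  S = 54 − 3·163 + 4·4422 = 17253
ΔS = 17253 − 14985 = 2268; ΔW = 967 − 827 = 140
Score = 3·2268 + (-5)·140 = 6104

6104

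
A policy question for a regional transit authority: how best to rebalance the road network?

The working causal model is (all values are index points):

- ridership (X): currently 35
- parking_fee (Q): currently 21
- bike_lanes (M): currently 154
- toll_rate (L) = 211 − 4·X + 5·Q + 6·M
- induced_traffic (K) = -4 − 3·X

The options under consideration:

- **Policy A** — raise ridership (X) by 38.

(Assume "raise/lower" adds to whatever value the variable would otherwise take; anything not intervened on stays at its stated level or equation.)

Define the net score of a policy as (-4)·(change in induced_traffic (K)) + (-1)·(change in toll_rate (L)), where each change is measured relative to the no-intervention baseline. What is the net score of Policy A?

Baseline:
  X = 35
  Q = 21
  M = 154
  L = 211 − 4·35 + 5·21 + 6·154 = 1100
  K = -4 − 3·35 = -109
Policy A (X + 38):
  X = 35 + 38 = 73
  Q = 21
  M = 154
  L = 211 − 4·73 + 5·21 + 6·154 = 948
  K = -4 − 3·73 = -223
ΔK = -223 − (-109) = -114; ΔL = 948 − 1100 = -152
Score = (-4)·(-114) + (-1)·(-152) = 608

608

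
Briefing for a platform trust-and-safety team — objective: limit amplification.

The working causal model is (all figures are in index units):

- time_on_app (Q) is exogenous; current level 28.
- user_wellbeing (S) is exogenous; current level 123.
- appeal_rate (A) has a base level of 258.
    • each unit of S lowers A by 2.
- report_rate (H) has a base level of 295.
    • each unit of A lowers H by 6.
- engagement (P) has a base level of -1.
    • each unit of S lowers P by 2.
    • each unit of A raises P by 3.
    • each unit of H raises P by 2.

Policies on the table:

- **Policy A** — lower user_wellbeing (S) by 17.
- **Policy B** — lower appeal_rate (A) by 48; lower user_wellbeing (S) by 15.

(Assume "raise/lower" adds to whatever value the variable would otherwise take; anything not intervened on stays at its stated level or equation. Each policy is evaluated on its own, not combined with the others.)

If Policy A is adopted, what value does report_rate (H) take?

19

Policy A (S − 17):
  S = 123 − 17 = 106
  A = 258 − 2·106 = 46
  H = 295 − 6·46 = 19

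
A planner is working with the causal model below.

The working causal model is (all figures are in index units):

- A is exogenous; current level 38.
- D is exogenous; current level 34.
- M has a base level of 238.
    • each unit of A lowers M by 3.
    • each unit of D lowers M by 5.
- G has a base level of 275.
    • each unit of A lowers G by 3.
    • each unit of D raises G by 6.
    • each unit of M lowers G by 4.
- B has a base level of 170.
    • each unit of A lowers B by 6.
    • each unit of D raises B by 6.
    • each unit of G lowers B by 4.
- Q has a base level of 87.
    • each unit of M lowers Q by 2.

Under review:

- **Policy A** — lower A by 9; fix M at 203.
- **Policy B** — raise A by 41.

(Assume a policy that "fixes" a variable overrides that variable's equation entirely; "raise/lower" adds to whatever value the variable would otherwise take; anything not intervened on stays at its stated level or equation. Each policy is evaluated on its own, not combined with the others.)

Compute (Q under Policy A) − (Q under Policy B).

-744

Policy A (A − 9, M := 203):
  A = 38 − 9 = 29
  D = 34
  M = 203
  Q = 87 − 2·203 = -319
Policy B (A + 41):
  A = 38 + 41 = 79
  D = 34
  M = 238 − 3·79 − 5·34 = -169
  Q = 87 − 2·(-169) = 425
Q: -319 − 425 = -744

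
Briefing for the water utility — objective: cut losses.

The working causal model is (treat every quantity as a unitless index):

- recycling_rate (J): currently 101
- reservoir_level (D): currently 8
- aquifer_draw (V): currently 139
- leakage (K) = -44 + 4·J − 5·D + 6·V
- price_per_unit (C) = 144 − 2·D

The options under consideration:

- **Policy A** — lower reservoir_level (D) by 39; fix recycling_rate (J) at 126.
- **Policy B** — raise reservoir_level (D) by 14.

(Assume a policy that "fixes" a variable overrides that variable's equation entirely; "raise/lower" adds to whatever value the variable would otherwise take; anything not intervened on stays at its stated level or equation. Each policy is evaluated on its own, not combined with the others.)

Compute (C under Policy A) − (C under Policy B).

106

Policy A (D − 39, J := 126):
  D = 8 − 39 = -31
  C = 144 − 2·(-31) = 206
Policy B (D + 14):
  D = 8 + 14 = 22
  C = 144 − 2·22 = 100
C: 206 − 100 = 106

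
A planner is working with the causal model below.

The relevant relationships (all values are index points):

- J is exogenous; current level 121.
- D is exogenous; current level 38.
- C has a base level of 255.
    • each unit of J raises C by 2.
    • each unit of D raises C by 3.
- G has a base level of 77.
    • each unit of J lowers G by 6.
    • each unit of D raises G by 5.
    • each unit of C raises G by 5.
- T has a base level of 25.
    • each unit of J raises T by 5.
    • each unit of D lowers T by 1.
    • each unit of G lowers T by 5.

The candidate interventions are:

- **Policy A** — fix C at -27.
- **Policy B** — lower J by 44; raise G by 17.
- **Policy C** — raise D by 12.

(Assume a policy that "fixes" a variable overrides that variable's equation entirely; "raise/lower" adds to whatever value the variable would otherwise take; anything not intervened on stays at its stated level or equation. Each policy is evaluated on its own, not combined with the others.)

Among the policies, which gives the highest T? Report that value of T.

3562

Policy A (C := -27):
  J = 121
  D = 38
  C = -27
  G = 77 − 6·121 + 5·38 + 5·(-27) = -594
  T = 25 + 5·121 − 38 − 5·(-594) = 3562
Policy B (J − 44, G + 17):
  J = 121 − 44 = 77
  D = 38
  C = 255 + 2·77 + 3·38 = 523
  G = 77 − 6·77 + 5·38 + 5·523 (+17 from intervention) = 2437
  T = 25 + 5·77 − 38 − 5·2437 = -11813
Policy C (D + 12):
  J = 121
  D = 38 + 12 = 50
  C = 255 + 2·121 + 3·50 = 647
  G = 77 − 6·121 + 5·50 + 5·647 = 2836
  T = 25 + 5·121 − 50 − 5·2836 = -13600
Comparing — Policy A: T=3562, Policy B: T=-11813, Policy C: T=-13600. Highest is 3562 (Policy A).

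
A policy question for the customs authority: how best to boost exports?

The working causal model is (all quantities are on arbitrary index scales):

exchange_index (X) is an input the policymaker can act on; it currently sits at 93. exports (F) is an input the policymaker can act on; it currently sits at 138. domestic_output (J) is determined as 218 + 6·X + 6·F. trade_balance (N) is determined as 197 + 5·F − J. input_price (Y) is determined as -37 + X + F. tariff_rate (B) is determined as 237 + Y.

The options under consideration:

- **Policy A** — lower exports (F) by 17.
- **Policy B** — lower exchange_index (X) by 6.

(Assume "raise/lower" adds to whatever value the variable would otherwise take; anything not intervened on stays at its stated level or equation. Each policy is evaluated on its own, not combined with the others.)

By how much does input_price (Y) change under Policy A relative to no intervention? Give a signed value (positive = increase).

-17

Baseline:
  X = 93
  F = 138
  Y = -37 + 93 + 138 = 194
Policy A (F − 17):
  X = 93
  F = 138 − 17 = 121
  Y = -37 + 93 + 121 = 177
Change in Y: 177 − 194 = -17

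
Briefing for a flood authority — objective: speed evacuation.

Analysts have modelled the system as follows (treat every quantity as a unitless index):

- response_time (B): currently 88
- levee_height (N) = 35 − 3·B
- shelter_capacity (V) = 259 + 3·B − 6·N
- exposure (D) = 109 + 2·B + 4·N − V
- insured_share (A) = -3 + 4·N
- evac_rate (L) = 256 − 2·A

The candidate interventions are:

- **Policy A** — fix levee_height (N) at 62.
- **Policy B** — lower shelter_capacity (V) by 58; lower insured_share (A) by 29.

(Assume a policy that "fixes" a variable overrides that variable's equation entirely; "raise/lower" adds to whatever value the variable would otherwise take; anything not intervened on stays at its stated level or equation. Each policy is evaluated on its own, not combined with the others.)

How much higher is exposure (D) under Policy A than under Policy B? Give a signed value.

2852

Policy A (N := 62):
  B = 88
  N = 62
  V = 259 + 3·88 − 6·62 = 151
  D = 109 + 2·88 + 4·62 − 151 = 382
Policy B (V − 58, A − 29):
  B = 88
  N = 35 − 3·88 = -229
  V = 259 + 3·88 − 6·(-229) (−58 from intervention) = 1839
  D = 109 + 2·88 + 4·(-229) − 1839 = -2470
D: 382 − (-2470) = 2852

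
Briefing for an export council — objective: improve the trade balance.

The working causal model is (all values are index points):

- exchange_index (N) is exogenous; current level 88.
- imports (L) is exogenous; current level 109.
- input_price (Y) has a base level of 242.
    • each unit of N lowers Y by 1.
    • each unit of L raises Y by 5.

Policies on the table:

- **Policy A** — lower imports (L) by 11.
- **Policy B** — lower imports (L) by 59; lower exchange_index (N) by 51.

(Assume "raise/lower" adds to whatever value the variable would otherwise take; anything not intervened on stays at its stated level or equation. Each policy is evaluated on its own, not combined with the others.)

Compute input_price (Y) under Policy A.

644

Policy A (L − 11):
  N = 88
  L = 109 − 11 = 98
  Y = 242 − 88 + 5·98 = 644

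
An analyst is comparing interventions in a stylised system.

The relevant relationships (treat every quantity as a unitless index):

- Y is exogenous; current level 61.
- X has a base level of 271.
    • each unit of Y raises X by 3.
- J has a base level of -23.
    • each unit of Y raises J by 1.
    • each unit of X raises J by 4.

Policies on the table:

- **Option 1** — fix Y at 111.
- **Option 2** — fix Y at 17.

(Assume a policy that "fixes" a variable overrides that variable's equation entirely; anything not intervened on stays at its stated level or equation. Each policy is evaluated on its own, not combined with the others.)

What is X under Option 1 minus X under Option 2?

Option 1 (Y := 111):
  Y = 111
  X = 271 + 3·111 = 604
Option 2 (Y := 17):
  Y = 17
  X = 271 + 3·17 = 322
X: 604 − 322 = 282

282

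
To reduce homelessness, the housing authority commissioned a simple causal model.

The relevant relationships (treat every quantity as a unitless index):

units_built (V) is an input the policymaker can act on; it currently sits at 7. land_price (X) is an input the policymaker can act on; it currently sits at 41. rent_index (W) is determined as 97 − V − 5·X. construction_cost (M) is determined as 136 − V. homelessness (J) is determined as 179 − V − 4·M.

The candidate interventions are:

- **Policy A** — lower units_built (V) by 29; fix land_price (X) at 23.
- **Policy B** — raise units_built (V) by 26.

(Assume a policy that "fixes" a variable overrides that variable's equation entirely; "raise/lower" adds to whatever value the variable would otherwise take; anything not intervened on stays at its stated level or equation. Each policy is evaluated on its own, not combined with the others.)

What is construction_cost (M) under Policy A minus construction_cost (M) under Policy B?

55

Policy A (V − 29, X := 23):
  V = 7 − 29 = -22
  M = 136 − (-22) = 158
Policy B (V + 26):
  V = 7 + 26 = 33
  M = 136 − 33 = 103
M: 158 − 103 = 55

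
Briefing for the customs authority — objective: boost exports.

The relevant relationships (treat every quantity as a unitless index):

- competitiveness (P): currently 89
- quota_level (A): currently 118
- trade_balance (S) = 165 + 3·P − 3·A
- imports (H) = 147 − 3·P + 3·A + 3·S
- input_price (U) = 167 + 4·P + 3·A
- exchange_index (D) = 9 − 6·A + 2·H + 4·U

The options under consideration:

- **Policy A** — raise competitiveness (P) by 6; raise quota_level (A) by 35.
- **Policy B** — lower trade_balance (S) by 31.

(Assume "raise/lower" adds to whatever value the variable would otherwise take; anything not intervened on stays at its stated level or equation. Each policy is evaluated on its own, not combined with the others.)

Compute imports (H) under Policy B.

Policy B (S − 31):
  P = 89
  A = 118
  S = 165 + 3·89 − 3·118 (−31 from intervention) = 47
  H = 147 − 3·89 + 3·118 + 3·47 = 375

375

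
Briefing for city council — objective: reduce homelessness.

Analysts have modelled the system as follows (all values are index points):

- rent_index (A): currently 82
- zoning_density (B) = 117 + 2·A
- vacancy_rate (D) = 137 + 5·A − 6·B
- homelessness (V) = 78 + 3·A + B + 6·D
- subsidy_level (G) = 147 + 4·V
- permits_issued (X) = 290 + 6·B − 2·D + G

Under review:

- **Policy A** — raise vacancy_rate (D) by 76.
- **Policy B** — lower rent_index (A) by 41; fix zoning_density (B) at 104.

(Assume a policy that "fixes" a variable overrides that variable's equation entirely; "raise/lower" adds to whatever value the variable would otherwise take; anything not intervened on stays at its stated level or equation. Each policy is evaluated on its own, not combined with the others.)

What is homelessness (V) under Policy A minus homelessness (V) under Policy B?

-4386

Policy A (D + 76):
  A = 82
  B = 117 + 2·82 = 281
  D = 137 + 5·82 − 6·281 (+76 from intervention) = -1063
  V = 78 + 3·82 + 281 + 6·(-1063) = -5773
Policy B (A − 41, B := 104):
  A = 82 − 41 = 41
  B = 104
  D = 137 + 5·41 − 6·104 = -282
  V = 78 + 3·41 + 104 + 6·(-282) = -1387
V: -5773 − (-1387) = -4386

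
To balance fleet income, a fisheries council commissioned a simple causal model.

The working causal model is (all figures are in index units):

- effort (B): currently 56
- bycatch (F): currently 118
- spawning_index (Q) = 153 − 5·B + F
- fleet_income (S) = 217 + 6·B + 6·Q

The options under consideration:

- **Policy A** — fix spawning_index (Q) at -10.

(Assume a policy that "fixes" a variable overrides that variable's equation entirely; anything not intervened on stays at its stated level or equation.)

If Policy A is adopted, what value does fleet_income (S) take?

Policy A (Q := -10):
  B = 56
  F = 118
  Q = -10
  S = 217 + 6·56 + 6·(-10) = 493

493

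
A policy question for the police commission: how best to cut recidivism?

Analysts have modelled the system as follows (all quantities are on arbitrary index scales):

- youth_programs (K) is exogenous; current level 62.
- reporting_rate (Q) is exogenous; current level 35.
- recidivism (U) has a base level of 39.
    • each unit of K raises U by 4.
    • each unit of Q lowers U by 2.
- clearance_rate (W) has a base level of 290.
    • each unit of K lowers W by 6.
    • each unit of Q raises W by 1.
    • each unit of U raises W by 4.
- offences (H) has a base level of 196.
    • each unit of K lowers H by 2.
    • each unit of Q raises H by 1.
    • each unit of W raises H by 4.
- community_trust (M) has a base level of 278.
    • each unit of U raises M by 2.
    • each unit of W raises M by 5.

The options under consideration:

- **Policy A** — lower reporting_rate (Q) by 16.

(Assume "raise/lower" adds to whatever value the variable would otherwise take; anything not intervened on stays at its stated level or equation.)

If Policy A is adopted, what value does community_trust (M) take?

Policy A (Q − 16):
  K = 62
  Q = 35 − 16 = 19
  U = 39 + 4·62 − 2·19 = 249
  W = 290 − 6·62 + 19 + 4·249 = 933
  M = 278 + 2·249 + 5·933 = 5441

5441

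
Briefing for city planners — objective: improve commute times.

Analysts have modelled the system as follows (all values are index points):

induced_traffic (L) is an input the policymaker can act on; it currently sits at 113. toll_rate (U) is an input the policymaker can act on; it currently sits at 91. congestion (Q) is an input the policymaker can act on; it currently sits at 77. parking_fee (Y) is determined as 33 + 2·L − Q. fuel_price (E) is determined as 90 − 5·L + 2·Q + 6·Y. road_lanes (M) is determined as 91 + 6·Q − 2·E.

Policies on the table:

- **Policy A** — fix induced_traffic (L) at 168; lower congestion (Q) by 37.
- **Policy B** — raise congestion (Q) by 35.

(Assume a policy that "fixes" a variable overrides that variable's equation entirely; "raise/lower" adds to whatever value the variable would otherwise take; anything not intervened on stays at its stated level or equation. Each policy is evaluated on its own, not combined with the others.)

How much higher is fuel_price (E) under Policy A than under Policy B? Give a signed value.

673

Policy A (L := 168, Q − 37):
  L = 168
  Q = 77 − 37 = 40
  Y = 33 + 2·168 − 40 = 329
  E = 90 − 5·168 + 2·40 + 6·329 = 1304
Policy B (Q + 35):
  L = 113
  Q = 77 + 35 = 112
  Y = 33 + 2·113 − 112 = 147
  E = 90 − 5·113 + 2·112 + 6·147 = 631
E: 1304 − 631 = 673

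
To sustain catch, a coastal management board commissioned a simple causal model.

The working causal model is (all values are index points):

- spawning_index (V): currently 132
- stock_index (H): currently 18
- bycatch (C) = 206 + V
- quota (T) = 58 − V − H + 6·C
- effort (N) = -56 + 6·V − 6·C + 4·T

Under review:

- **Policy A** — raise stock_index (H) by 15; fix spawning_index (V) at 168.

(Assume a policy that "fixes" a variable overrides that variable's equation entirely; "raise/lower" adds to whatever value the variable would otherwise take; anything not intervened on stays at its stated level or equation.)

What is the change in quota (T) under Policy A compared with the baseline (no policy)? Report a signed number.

Baseline:
  V = 132
  H = 18
  C = 206 + 132 = 338
  T = 58 − 132 − 18 + 6·338 = 1936
Policy A (H + 15, V := 168):
  V = 168
  H = 18 + 15 = 33
  C = 206 + 168 = 374
  T = 58 − 168 − 33 + 6·374 = 2101
Change in T: 2101 − 1936 = 165

165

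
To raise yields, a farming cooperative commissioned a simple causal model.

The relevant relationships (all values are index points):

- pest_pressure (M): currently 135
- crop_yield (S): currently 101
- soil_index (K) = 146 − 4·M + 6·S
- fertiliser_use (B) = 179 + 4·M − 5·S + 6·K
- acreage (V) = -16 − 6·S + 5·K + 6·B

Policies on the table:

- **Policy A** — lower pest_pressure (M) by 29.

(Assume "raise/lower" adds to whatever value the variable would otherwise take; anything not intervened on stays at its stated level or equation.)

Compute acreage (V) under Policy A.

Policy A (M − 29):
  M = 135 − 29 = 106
  S = 101
  K = 146 − 4·106 + 6·101 = 328
  B = 179 + 4·106 − 5·101 + 6·328 = 2066
  V = -16 − 6·101 + 5·328 + 6·2066 = 13414

13414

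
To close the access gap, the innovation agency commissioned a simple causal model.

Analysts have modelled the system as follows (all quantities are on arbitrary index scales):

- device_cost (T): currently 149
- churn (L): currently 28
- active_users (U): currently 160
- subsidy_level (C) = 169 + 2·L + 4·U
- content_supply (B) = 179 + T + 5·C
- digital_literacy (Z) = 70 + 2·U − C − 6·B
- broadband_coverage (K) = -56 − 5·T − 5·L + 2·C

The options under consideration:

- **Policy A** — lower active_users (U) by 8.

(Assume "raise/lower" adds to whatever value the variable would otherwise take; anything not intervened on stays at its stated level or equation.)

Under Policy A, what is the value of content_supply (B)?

Policy A (U − 8):
  T = 149
  L = 28
  U = 160 − 8 = 152
  C = 169 + 2·28 + 4·152 = 833
  B = 179 + 149 + 5·833 = 4493

4493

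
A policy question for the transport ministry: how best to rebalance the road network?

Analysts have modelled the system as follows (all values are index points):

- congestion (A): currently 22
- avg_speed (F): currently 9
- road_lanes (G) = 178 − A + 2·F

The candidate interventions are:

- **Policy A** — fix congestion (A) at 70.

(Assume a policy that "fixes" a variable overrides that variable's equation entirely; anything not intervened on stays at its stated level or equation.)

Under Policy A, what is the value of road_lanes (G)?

Policy A (A := 70):
  A = 70
  F = 9
  G = 178 − 70 + 2·9 = 126

126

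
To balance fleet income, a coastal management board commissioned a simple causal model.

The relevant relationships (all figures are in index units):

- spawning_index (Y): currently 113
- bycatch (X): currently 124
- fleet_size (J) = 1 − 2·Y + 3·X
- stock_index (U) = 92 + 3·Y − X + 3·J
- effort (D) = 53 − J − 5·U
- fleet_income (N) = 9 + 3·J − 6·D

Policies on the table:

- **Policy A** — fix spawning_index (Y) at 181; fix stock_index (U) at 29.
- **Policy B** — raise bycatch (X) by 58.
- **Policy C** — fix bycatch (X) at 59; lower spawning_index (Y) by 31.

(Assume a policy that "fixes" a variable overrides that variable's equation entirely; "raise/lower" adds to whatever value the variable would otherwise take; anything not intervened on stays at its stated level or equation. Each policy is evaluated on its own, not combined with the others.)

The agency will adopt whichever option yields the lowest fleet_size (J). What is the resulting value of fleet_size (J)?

11

Policy A (Y := 181, U := 29):
  Y = 181
  X = 124
  J = 1 − 2·181 + 3·124 = 11
Policy B (X + 58):
  Y = 113
  X = 124 + 58 = 182
  J = 1 − 2·113 + 3·182 = 321
Policy C (X := 59, Y − 31):
  Y = 113 − 31 = 82
  X = 59
  J = 1 − 2·82 + 3·59 = 14
Comparing — Policy A: J=11, Policy B: J=321, Policy C: J=14. Lowest is 11 (Policy A).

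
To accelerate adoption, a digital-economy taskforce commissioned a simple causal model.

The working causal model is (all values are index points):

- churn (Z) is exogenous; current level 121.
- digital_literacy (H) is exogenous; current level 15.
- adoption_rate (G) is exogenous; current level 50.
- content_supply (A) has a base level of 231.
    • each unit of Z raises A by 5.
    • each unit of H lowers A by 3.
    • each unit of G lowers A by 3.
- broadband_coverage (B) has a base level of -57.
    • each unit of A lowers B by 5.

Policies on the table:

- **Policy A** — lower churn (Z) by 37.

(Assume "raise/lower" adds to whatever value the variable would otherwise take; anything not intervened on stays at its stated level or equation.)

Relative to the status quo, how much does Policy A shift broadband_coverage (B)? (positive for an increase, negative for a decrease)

Baseline:
  Z = 121
  H = 15
  G = 50
  A = 231 + 5·121 − 3·15 − 3·50 = 641
  B = -57 − 5·641 = -3262
Policy A (Z − 37):
  Z = 121 − 37 = 84
  H = 15
  G = 50
  A = 231 + 5·84 − 3·15 − 3·50 = 456
  B = -57 − 5·456 = -2337
Change in B: -2337 − (-3262) = 925

925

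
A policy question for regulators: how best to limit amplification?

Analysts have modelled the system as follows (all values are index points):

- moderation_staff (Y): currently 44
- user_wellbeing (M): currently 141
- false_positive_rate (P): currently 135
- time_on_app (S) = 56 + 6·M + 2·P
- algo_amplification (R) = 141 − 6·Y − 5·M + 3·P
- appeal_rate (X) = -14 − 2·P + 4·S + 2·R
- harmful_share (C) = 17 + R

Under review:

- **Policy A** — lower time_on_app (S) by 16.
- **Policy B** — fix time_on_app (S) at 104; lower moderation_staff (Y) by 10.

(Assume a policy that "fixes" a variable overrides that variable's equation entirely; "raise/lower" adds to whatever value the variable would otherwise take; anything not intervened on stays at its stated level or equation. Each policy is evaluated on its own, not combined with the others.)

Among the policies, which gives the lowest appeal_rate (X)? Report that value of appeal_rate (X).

-594

Policy A (S − 16):
  Y = 44
  M = 141
  P = 135
  S = 56 + 6·141 + 2·135 (−16 from intervention) = 1156
  R = 141 − 6·44 − 5·141 + 3·135 = -423
  X = -14 − 2·135 + 4·1156 + 2·(-423) = 3494
Policy B (S := 104, Y − 10):
  Y = 44 − 10 = 34
  M = 141
  P = 135
  S = 104
  R = 141 − 6·34 − 5·141 + 3·135 = -363
  X = -14 − 2·135 + 4·104 + 2·(-363) = -594
Comparing — Policy A: X=3494, Policy B: X=-594. Lowest is -594 (Policy B).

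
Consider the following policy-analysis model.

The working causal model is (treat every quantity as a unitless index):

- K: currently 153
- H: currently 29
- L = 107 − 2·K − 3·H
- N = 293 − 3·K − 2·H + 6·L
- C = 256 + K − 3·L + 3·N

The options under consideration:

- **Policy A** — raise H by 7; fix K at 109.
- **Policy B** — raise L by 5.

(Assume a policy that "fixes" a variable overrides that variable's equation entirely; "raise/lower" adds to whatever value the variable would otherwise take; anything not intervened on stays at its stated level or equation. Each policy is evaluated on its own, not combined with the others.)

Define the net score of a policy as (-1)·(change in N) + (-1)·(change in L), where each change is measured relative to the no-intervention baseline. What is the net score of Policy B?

Baseline:
  K = 153
  H = 29
  L = 107 − 2·153 − 3·29 = -286
  N = 293 − 3·153 − 2·29 + 6·(-286) = -1940
Policy B (L + 5):
  K = 153
  H = 29
  L = 107 − 2·153 − 3·29 (+5 from intervention) = -281
  N = 293 − 3·153 − 2·29 + 6·(-281) = -1910
ΔN = -1910 − (-1940) = 30; ΔL = -281 − (-286) = 5
Score = (-1)·30 + (-1)·5 = -35

-35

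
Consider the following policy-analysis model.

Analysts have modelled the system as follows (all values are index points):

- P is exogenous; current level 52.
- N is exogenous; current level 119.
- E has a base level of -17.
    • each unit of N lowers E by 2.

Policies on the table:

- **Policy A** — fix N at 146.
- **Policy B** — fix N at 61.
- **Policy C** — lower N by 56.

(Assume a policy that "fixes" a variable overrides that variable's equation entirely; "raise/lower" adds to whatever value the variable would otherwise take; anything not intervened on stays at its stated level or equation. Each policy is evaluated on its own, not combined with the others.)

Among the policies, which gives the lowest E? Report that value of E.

-309

Policy A (N := 146):
  N = 146
  E = -17 − 2·146 = -309
Policy B (N := 61):
  N = 61
  E = -17 − 2·61 = -139
Policy C (N − 56):
  N = 119 − 56 = 63
  E = -17 − 2·63 = -143
Comparing — Policy A: E=-309, Policy B: E=-139, Policy C: E=-143. Lowest is -309 (Policy A).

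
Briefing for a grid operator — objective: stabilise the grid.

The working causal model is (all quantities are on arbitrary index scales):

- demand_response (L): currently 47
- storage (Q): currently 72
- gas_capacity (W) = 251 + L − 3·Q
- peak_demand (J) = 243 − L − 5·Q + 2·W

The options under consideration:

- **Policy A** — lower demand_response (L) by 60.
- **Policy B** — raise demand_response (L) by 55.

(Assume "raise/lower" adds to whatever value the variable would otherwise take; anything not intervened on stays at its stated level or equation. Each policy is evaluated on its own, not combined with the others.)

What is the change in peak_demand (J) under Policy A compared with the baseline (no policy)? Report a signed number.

Baseline:
  L = 47
  Q = 72
  W = 251 + 47 − 3·72 = 82
  J = 243 − 47 − 5·72 + 2·82 = 0
Policy A (L − 60):
  L = 47 − 60 = -13
  Q = 72
  W = 251 + (-13) − 3·72 = 22
  J = 243 − (-13) − 5·72 + 2·22 = -60
Change in J: -60 − 0 = -60

-60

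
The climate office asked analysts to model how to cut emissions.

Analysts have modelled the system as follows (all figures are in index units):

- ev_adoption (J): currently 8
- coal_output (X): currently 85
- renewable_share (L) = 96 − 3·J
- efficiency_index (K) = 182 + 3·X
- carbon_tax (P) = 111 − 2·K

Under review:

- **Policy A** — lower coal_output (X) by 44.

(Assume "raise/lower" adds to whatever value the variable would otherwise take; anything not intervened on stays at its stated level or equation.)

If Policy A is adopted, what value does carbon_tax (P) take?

Policy A (X − 44):
  X = 85 − 44 = 41
  K = 182 + 3·41 = 305
  P = 111 − 2·305 = -499

-499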